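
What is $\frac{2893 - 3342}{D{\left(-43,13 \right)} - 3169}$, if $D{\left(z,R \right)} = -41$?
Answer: $\frac{449}{3210} \approx 0.13988$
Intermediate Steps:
$\frac{2893 - 3342}{D{\left(-43,13 \right)} - 3169} = \frac{2893 - 3342}{-41 - 3169} = - \frac{449}{-3210} = \left(-449\right) \left(- \frac{1}{3210}\right) = \frac{449}{3210}$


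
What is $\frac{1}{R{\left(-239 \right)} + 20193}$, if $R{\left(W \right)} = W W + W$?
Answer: $\frac{1}{77075} \approx 1.2974 \cdot 10^{-5}$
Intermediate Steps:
$R{\left(W \right)} = W + W^{2}$ ($R{\left(W \right)} = W^{2} + W = W + W^{2}$)
$\frac{1}{R{\left(-239 \right)} + 20193} = \frac{1}{- 239 \left(1 - 239\right) + 20193} = \frac{1}{\left(-239\right) \left(-238\right) + 20193} = \frac{1}{56882 + 20193} = \frac{1}{77075}$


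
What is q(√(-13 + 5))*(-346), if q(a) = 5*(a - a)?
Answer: 0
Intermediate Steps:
q(a) = 0 (q(a) = 5*0 = 0)
q(√(-13 + 5))*(-346) = 0*(-346) = 0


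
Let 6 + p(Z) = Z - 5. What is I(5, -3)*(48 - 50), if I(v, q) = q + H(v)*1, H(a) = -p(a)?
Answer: -6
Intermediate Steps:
p(Z) = -11 + Z (p(Z) = -6 + (Z - 5) = -6 + (-5 + Z) = -11 + Z)
H(a) = 11 - a (H(a) = -(-11 + a) = 11 - a)
I(v, q) = 11 + q - v (I(v, q) = q + (11 - v)*1 = q + (11 - v) = 11 + q - v)
I(5, -3)*(48 - 50) = (11 - 3 - 1*5)*(48 - 50) = (11 - 3 - 5)*(-2) = 3*(-2) = -6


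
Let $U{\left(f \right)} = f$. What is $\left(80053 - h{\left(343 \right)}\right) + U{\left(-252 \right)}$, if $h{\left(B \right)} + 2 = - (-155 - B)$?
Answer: $79305$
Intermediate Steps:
$h{\left(B \right)} = 153 + B$ ($h{\left(B \right)} = -2 - \left(-155 - B\right) = -2 + \left(155 + B\right) = 153 + B$)
$\left(80053 - h{\left(343 \right)}\right) + U{\left(-252 \right)} = \left(80053 - \left(153 + 343\right)\right) - 252 = \left(80053 - 496\right) - 252 = 79557 - 252 = 79305$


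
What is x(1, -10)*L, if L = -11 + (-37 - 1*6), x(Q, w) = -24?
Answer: 1296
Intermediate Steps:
L = -54 (L = -11 + (-37 - 6) = -11 - 43 = -54)
x(1, -10)*L = -24*(-54) = 1296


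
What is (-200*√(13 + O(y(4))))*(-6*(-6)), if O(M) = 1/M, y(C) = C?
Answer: -3600*√53 ≈ -26208.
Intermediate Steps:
(-200*√(13 + O(y(4))))*(-6*(-6)) = (-200*√(13 + 1/4))*(-6*(-6)) = -200*√(13 + ¼)*36 = -100*√53*36 = -3600*√53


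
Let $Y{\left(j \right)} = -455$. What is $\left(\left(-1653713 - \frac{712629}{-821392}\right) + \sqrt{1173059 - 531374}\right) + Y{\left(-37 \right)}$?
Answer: $- \frac{1358719649227}{821392} + \sqrt{641685} \approx -1.6534 \cdot 10^{6}$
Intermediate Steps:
$\left(\left(-1653713 - \frac{712629}{-821392}\right) + \sqrt{1173059 - 531374}\right) + Y{\left(-37 \right)} = \left(\left(-1653713 - \frac{712629}{-821392}\right) + \sqrt{1173059 - 531374}\right) - 455 = \left(\left(-1653713 - - \frac{712629}{821392}\right) + \sqrt{641685}\right) - 455 = \left(\left(-1653713 + \frac{712629}{821392}\right) + \sqrt{641685}\right) - 455 = \left(- \frac{1358345915867}{821392} + \sqrt{641685}\right) - 455 = - \frac{1358719649227}{821392} + \sqrt{641685}$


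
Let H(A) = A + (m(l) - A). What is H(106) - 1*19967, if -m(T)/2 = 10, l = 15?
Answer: -19987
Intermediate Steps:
m(T) = -20 (m(T) = -2*10 = -20)
H(A) = -20 (H(A) = A + (-20 - A) = -20)
H(106) - 1*19967 = -20 - 1*19967 = -20 - 19967 = -19987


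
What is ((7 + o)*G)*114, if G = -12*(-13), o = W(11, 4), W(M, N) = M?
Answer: 320112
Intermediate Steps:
o = 11
G = 156
((7 + o)*G)*114 = ((7 + 11)*156)*114 = (18*156)*114 = 2808*114 = 320112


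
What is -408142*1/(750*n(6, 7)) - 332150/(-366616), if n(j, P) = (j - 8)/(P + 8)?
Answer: 18708075309/4582700 ≈ 4082.3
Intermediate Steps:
n(j, P) = (-8 + j)/(8 + P)
-408142*1/(750*n(6, 7)) - 332150/(-366616) = -408142*(8 + 7)/(750*(-8 + 6)) - 332150/(-366616) = -408142/(-30*(-2)/15*(-25)) - 332150*(-1/366616) = -408142/(-2*(-2)*(-25)) + 166075/183308 = -408142/(-30*(-2/15)*(-25)) + 166075/183308 = -408142/(4*(-25)) + 166075/183308 = -408142/(-100) + 166075/183308 = -408142*(-1/100) + 166075/183308 = 204071/50 + 166075/183308 = 18708075309/4582700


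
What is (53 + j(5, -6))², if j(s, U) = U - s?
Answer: 1764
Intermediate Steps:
(53 + j(5, -6))² = (53 + (-6 - 1*5))² = (53 + (-6 - 5))² = (53 - 11)² = 42² = 1764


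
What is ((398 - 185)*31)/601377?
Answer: 2201/200459 ≈ 0.010980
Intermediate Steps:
((398 - 185)*31)/601377 = (213*31)*(1/601377) = 6603*(1/601377) = 2201/200459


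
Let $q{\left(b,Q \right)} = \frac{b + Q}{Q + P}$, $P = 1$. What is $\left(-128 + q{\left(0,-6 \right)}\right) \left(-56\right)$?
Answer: $\frac{35504}{5} \approx 7100.8$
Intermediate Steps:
$q{\left(b,Q \right)} = \frac{Q + b}{1 + Q}$ ($q{\left(b,Q \right)} = \frac{b + Q}{Q + 1} = \frac{Q + b}{1 + Q}$)
$\left(-128 + q{\left(0,-6 \right)}\right) \left(-56\right) = \left(-128 + \frac{-6 + 0}{1 - 6}\right) \left(-56\right) = \left(-128 + \frac{1}{-5} \left(-6\right)\right) \left(-56\right) = \left(-128 - - \frac{6}{5}\right) \left(-56\right) = \left(-128 + \frac{6}{5}\right) \left(-56\right) = \left(- \frac{634}{5}\right) \left(-56\right) = \frac{35504}{5}$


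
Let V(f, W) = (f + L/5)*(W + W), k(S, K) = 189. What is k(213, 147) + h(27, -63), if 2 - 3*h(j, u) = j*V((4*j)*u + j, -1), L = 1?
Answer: -1826891/15 ≈ -1.2179e+5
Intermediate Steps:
V(f, W) = 2*W*(1/5 + f) (V(f, W) = (f + 1/5)*(W + W) = (f + 1*(1/5))*(2*W) = (f + 1/5)*(2*W) = (1/5 + f)*(2*W) = 2*W*(1/5 + f))
h(j, u) = 2/3 - j*(-2/5 - 2*j - 8*j*u)/3 (h(j, u) = 2/3 - j*(2/5)*(-1)*(1 + 5*((4*j)*u + j))/3 = 2/3 - j*(2/5)*(-1)*(1 + 5*(4*j*u + j))/3 = 2/3 - j*(2/5)*(-1)*(1 + 5*(j + 4*j*u))/3 = 2/3 - j*(2/5)*(-1)*(1 + (5*j + 20*j*u))/3 = 2/3 - j*(2/5)*(-1)*(1 + 5*j + 20*j*u)/3 = 2/3 - j*(-2/5 - 2*j - 8*j*u)/3)
k(213, 147) + h(27, -63) = 189 + (2/3 + (2/15)*27*(1 + 5*27*(1 + 4*(-63)))) = 189 + (2/3 + (2/15)*27*(1 + 5*27*(1 - 252))) = 189 + (2/3 + (2/15)*27*(1 + 5*27*(-251))) = 189 + (2/3 + (2/15)*27*(1 - 33885)) = 189 + (2/3 + (2/15)*27*(-33884)) = 189 + (2/3 - 609912/5) = 189 - 1829726/15 = -1826891/15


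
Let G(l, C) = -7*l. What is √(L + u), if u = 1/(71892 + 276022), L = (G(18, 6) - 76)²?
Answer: √4939085553910298/347914 ≈ 202.00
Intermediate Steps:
L = 40804 (L = (-7*18 - 76)² = (-126 - 76)² = (-202)² = 40804)
u = 1/347914 ≈ 2.8743e-6
√(L + u) = √(40804 + 1/347914) = √(14196282857/347914) = √4939085553910298/347914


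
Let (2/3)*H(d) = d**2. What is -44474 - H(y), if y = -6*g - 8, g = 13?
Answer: -55568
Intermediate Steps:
y = -86 (y = -6*13 - 8 = -78 - 8 = -86)
H(d) = 3*d**2/2
-44474 - H(y) = -44474 - 3*(-86)**2/2 = -44474 - 3*7396/2 = -44474 - 1*11094 = -44474 - 11094 = -55568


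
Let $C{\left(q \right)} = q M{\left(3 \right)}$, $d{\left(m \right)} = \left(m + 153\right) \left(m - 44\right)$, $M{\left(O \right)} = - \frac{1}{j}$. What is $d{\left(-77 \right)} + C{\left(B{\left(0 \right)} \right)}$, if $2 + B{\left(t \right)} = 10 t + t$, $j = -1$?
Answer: $-9198$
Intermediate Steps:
$M{\left(O \right)} = 1$ ($M{\left(O \right)} = - \frac{1}{-1} = \left(-1\right) \left(-1\right) = 1$)
$B{\left(t \right)} = -2 + 11 t$ ($B{\left(t \right)} = -2 + \left(10 t + t\right) = -2 + 11 t$)
$d{\left(m \right)} = \left(-44 + m\right) \left(153 + m\right)$ ($d{\left(m \right)} = \left(153 + m\right) \left(-44 + m\right) = \left(-44 + m\right) \left(153 + m\right)$)
$C{\left(q \right)} = q$ ($C{\left(q \right)} = q 1 = q$)
$d{\left(-77 \right)} + C{\left(B{\left(0 \right)} \right)} = \left(-6732 + \left(-77\right)^{2} + 109 \left(-77\right)\right) + \left(-2 + 11 \cdot 0\right) = \left(-6732 + 5929 - 8393\right) + \left(-2 + 0\right) = -9196 - 2 = -9198$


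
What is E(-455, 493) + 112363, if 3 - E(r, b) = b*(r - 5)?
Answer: 339146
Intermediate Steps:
E(r, b) = 3 - b*(-5 + r) (E(r, b) = 3 - b*(r - 5) = 3 - b*(-5 + r))
E(-455, 493) + 112363 = (3 + 5*493 - 1*493*(-455)) + 112363 = (3 + 2465 + 224315) + 112363 = 226783 + 112363 = 339146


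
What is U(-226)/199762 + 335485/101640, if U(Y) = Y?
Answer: 6699418393/2030380968 ≈ 3.2996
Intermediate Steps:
U(-226)/199762 + 335485/101640 = -226/199762 + 335485/101640 = -226*1/199762 + 335485*(1/101640) = -113/99881 + 67097/20328 = 6699418393/2030380968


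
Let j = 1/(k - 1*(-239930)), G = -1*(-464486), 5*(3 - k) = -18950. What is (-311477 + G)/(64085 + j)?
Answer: 37291812507/15618988456 ≈ 2.3876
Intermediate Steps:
k = 3793 (k = 3 - ⅕*(-18950) = 3 + 3790 = 3793)
G = 464486
j = 1/243723 (j = 1/(3793 - 1*(-239930)) = 1/(3793 + 239930) = 1/243723 ≈ 4.1030e-6)
(-311477 + G)/(64085 + j) = (-311477 + 464486)/(64085 + 1/243723) = 153009/(15618988456/243723) = 153009*(243723/15618988456) = 37291812507/15618988456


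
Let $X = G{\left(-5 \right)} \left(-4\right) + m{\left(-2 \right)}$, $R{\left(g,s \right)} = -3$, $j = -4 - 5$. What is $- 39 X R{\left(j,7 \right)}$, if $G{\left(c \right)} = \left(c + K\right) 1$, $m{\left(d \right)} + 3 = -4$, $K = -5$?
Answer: $3861$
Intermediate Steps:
$m{\left(d \right)} = -7$ ($m{\left(d \right)} = -3 - 4 = -7$)
$G{\left(c \right)} = -5 + c$ ($G{\left(c \right)} = \left(c - 5\right) 1 = \left(-5 + c\right) 1 = -5 + c$)
$j = -9$ ($j = -4 - 5 = -9$)
$X = 33$ ($X = \left(-5 - 5\right) \left(-4\right) - 7 = \left(-10\right) \left(-4\right) - 7 = 40 - 7 = 33$)
$- 39 X R{\left(j,7 \right)} = \left(-39\right) 33 \left(-3\right) = \left(-1287\right) \left(-3\right) = 3861$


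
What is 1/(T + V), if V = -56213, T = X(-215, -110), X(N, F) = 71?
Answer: -1/56142 ≈ -1.7812e-5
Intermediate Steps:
T = 71
1/(T + V) = 1/(71 - 56213) = 1/(-56142) = -1/56142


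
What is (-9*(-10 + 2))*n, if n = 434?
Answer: 31248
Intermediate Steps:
(-9*(-10 + 2))*n = -9*(-10 + 2)*434 = -9*(-8)*434 = 72*434 = 31248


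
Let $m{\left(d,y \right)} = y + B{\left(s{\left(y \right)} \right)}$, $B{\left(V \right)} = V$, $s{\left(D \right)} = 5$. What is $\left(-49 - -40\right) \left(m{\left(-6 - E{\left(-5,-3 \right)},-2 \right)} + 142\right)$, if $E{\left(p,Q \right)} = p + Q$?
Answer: $-1305$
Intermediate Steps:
$E{\left(p,Q \right)} = Q + p$
$m{\left(d,y \right)} = 5 + y$ ($m{\left(d,y \right)} = y + 5 = 5 + y$)
$\left(-49 - -40\right) \left(m{\left(-6 - E{\left(-5,-3 \right)},-2 \right)} + 142\right) = \left(-49 - -40\right) \left(\left(5 - 2\right) + 142\right) = \left(-49 + 40\right) \left(3 + 142\right) = \left(-9\right) 145 = -1305$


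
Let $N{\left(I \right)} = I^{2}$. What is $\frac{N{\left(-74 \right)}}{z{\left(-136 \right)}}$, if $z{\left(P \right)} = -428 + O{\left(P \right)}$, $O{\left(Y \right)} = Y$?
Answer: $- \frac{1369}{141} \approx -9.7092$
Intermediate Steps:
$z{\left(P \right)} = -428 + P$
$\frac{N{\left(-74 \right)}}{z{\left(-136 \right)}} = \frac{\left(-74\right)^{2}}{-428 - 136} = \frac{5476}{-564} = 5476 \left(- \frac{1}{564}\right) = - \frac{1369}{141}$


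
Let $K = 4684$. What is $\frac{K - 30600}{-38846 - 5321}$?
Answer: $\frac{25916}{44167} \approx 0.58677$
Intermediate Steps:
$\frac{K - 30600}{-38846 - 5321} = \frac{4684 - 30600}{-38846 - 5321} = - \frac{25916}{-44167} = \left(-25916\right) \left(- \frac{1}{44167}\right) = \frac{25916}{44167}$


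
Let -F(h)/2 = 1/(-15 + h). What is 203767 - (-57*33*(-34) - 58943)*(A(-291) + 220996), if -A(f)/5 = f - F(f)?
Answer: -170518248737/153 ≈ -1.1145e+9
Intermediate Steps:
F(h) = -2/(-15 + h)
A(f) = -10/(-15 + f) - 5*f (A(f) = -5*(f - (-2)/(-15 + f)) = -5*(f + 2/(-15 + f)) = -10/(-15 + f) - 5*f)
203767 - (-57*33*(-34) - 58943)*(A(-291) + 220996) = 203767 - (-57*33*(-34) - 58943)*(5*(-2 - 1*(-291)*(-15 - 291))/(-15 - 291) + 220996) = 203767 - (-1881*(-34) - 58943)*(5*(-2 - 1*(-291)*(-306))/(-306) + 220996) = 203767 - (63954 - 58943)*(5*(-1/306)*(-2 - 89046) + 220996) = 203767 - 5011*(5*(-1/306)*(-89048) + 220996) = 203767 - 5011*(222620/153 + 220996) = 203767 - 5011*34035008/153 = 203767 - 1*170549425088/153 = 203767 - 170549425088/153 = -170518248737/153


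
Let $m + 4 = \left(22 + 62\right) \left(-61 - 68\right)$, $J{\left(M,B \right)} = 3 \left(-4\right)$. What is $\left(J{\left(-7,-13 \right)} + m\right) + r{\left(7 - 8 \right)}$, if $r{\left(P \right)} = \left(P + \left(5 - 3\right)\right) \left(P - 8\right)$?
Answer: $-10861$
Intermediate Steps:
$r{\left(P \right)} = \left(-8 + P\right) \left(2 + P\right)$ ($r{\left(P \right)} = \left(P + 2\right) \left(-8 + P\right) = \left(2 + P\right) \left(-8 + P\right) = \left(-8 + P\right) \left(2 + P\right)$)
$J{\left(M,B \right)} = -12$
$m = -10840$ ($m = -4 + \left(22 + 62\right) \left(-61 - 68\right) = -4 + 84 \left(-129\right) = -4 - 10836 = -10840$)
$\left(J{\left(-7,-13 \right)} + m\right) + r{\left(7 - 8 \right)} = \left(-12 - 10840\right) - \left(16 - \left(7 - 8\right)^{2} + 6 \left(7 - 8\right)\right) = -10852 - \left(10 - 1\right) = -10852 + \left(-16 + 1 + 6\right) = -10852 - 9 = -10861$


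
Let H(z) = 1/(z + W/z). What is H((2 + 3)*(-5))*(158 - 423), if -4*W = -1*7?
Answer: 26500/2507 ≈ 10.570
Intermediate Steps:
W = 7/4 (W = -(-1)*7/4 = -¼*(-7) = 7/4 ≈ 1.7500)
H(z) = 1/(z + 7/(4*z))
H((2 + 3)*(-5))*(158 - 423) = (4*((2 + 3)*(-5))/(7 + 4*((2 + 3)*(-5))²))*(158 - 423) = (4*(5*(-5))/(7 + 4*(5*(-5))²))*(-265) = (4*(-25)/(7 + 4*(-25)²))*(-265) = (4*(-25)/(7 + 4*625))*(-265) = (4*(-25)/(7 + 2500))*(-265) = (4*(-25)/2507)*(-265) = (4*(-25)*(1/2507))*(-265) = -100/2507*(-265) = 26500/2507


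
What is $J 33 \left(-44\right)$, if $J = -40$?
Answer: $58080$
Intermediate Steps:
$J 33 \left(-44\right) = \left(-40\right) 33 \left(-44\right) = \left(-1320\right) \left(-44\right) = 58080$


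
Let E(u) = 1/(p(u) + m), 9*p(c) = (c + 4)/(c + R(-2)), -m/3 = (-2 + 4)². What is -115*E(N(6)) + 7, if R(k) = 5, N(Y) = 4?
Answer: 16063/964 ≈ 16.663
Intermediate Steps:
m = -12 (m = -3*(-2 + 4)² = -3*2² = -3*4 = -12)
p(c) = (4 + c)/(9*(5 + c)) (p(c) = ((c + 4)/(c + 5))/9 = ((4 + c)/(5 + c))/9 = (4 + c)/(9*(5 + c)))
E(u) = 1/(-12 + (4 + u)/(9*(5 + u))) (E(u) = 1/((4 + u)/(9*(5 + u)) - 12) = 1/(-12 + (4 + u)/(9*(5 + u))))
-115*E(N(6)) + 7 = -1035*(5 + 4)/(-536 - 107*4) + 7 = -1035*9/(-536 - 428) + 7 = -1035*9/(-964) + 7 = -1035*(-1)*9/964 + 7 = -115*(-81/964) + 7 = 9315/964 + 7 = 16063/964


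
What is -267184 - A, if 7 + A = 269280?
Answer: -536457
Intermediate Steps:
A = 269273 (A = -7 + 269280 = 269273)
-267184 - A = -267184 - 1*269273 = -267184 - 269273 = -536457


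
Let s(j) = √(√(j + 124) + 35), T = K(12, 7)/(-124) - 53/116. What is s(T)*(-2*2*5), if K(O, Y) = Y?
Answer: -10*√(113148140 + 1798*√399208142)/899 ≈ -135.81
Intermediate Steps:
T = -923/1798 (T = 7/(-124) - 53/116 = 7*(-1/124) - 53*1/116 = -7/124 - 53/116 = -923/1798 ≈ -0.51335)
s(j) = √(35 + √(124 + j)) (s(j) = √(√(124 + j) + 35) = √(35 + √(124 + j)))
s(T)*(-2*2*5) = √(35 + √(124 - 923/1798))*(-2*2*5) = √(35 + √(222029/1798))*(-4*5) = √(35 + √399208142/1798)*(-20) = -20*√(35 + √399208142/1798)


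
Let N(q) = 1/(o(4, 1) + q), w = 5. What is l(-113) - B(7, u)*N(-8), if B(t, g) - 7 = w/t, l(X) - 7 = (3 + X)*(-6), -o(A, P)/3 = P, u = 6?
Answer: 51413/77 ≈ 667.70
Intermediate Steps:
o(A, P) = -3*P
l(X) = -11 - 6*X (l(X) = 7 + (3 + X)*(-6) = 7 + (-18 - 6*X) = -11 - 6*X)
B(t, g) = 7 + 5/t
N(q) = 1/(-3 + q) (N(q) = 1/(-3*1 + q) = 1/(-3 + q))
l(-113) - B(7, u)*N(-8) = (-11 - 6*(-113)) - (7 + 5/7)/(-3 - 8) = (-11 + 678) - (7 + 5*(⅐))/(-11) = 667 - (7 + 5/7)*(-1)/11 = 667 - 54*(-1)/(7*11) = 667 - 1*(-54/77) = 667 + 54/77 = 51413/77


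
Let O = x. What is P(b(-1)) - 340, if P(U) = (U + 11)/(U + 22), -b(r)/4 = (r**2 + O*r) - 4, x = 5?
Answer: -18317/54 ≈ -339.20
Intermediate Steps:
O = 5
b(r) = 16 - 20*r - 4*r**2 (b(r) = -4*((r**2 + 5*r) - 4) = -4*(-4 + r**2 + 5*r) = 16 - 20*r - 4*r**2)
P(U) = (11 + U)/(22 + U)
P(b(-1)) - 340 = (11 + (16 - 20*(-1) - 4*(-1)**2))/(22 + (16 - 20*(-1) - 4*(-1)**2)) - 340 = (11 + (16 + 20 - 4*1))/(22 + (16 + 20 - 4*1)) - 340 = (11 + (16 + 20 - 4))/(22 + (16 + 20 - 4)) - 340 = (11 + 32)/(22 + 32) - 340 = 43/54 - 340 = -18317/54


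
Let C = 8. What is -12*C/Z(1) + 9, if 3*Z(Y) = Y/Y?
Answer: -279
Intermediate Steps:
Z(Y) = ⅓ (Z(Y) = (Y/Y)/3 = (⅓)*1 = ⅓)
-12*C/Z(1) + 9 = -96/⅓ + 9 = -96*3 + 9 = -12*24 + 9 = -288 + 9 = -279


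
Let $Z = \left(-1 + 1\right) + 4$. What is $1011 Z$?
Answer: $4044$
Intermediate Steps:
$Z = 4$ ($Z = 0 + 4 = 4$)
$1011 Z = 1011 \cdot 4 = 4044$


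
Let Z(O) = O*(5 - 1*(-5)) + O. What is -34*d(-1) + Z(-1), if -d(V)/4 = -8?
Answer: -1099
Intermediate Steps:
d(V) = 32 (d(V) = -4*(-8) = 32)
Z(O) = 11*O (Z(O) = O*(5 + 5) + O = O*10 + O = 10*O + O = 11*O)
-34*d(-1) + Z(-1) = -34*32 + 11*(-1) = -1088 - 11 = -1099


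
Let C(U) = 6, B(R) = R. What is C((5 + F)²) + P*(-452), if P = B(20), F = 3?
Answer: -9034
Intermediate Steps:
P = 20
C((5 + F)²) + P*(-452) = 6 + 20*(-452) = 6 - 9040 = -9034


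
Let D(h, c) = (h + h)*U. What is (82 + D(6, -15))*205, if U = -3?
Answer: 9430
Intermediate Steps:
D(h, c) = -6*h (D(h, c) = (h + h)*(-3) = (2*h)*(-3) = -6*h)
(82 + D(6, -15))*205 = (82 - 6*6)*205 = (82 - 36)*205 = 46*205 = 9430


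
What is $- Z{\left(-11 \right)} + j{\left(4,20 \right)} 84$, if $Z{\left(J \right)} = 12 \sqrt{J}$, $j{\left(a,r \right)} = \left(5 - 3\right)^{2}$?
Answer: $336 - 12 i \sqrt{11} \approx 336.0 - 39.799 i$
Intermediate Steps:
$j{\left(a,r \right)} = 4$ ($j{\left(a,r \right)} = 2^{2} = 4$)
$- Z{\left(-11 \right)} + j{\left(4,20 \right)} 84 = - 12 \sqrt{-11} + 4 \cdot 84 = - 12 i \sqrt{11} + 336 = 336 - 12 i \sqrt{11}$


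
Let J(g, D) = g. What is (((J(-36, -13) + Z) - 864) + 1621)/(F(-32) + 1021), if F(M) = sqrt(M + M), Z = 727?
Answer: 1478408/1042505 - 11584*I/1042505 ≈ 1.4181 - 0.011112*I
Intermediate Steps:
F(M) = sqrt(2)*sqrt(M) (F(M) = sqrt(2*M) = sqrt(2)*sqrt(M))
(((J(-36, -13) + Z) - 864) + 1621)/(F(-32) + 1021) = (((-36 + 727) - 864) + 1621)/(sqrt(2)*sqrt(-32) + 1021) = ((691 - 864) + 1621)/(sqrt(2)*(4*I*sqrt(2)) + 1021) = (-173 + 1621)/(8*I + 1021) = 1448/(1021 + 8*I) = 1448*((1021 - 8*I)/1042505) = 1448*(1021 - 8*I)/1042505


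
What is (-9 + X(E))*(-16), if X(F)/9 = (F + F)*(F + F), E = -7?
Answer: -28080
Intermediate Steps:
X(F) = 36*F² (X(F) = 9*((F + F)*(F + F)) = 9*((2*F)*(2*F)) = 9*(4*F²) = 36*F²)
(-9 + X(E))*(-16) = (-9 + 36*(-7)²)*(-16) = (-9 + 36*49)*(-16) = (-9 + 1764)*(-16) = 1755*(-16) = -28080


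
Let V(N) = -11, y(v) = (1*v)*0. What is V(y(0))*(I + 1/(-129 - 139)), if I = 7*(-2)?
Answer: 41283/268 ≈ 154.04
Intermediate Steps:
I = -14
y(v) = 0 (y(v) = v*0 = 0)
V(y(0))*(I + 1/(-129 - 139)) = -11*(-14 + 1/(-129 - 139)) = -11*(-14 + 1/(-268)) = -11*(-14 - 1/268) = -11*(-3753/268) = 41283/268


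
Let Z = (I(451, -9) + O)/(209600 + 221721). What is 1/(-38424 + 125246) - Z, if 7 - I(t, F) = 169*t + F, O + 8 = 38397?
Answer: 3283518429/37448151862 ≈ 0.087682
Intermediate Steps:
O = 38389 (O = -8 + 38397 = 38389)
I(t, F) = 7 - F - 169*t (I(t, F) = 7 - (169*t + F) = 7 - (F + 169*t) = 7 + (-F - 169*t) = 7 - F - 169*t)
Z = -37814/431321 (Z = ((7 - 1*(-9) - 169*451) + 38389)/(209600 + 221721) = ((7 + 9 - 76219) + 38389)/431321 = (-76203 + 38389)*(1/431321) = -37814*1/431321 = -37814/431321 ≈ -0.087670)
1/(-38424 + 125246) - Z = 1/(-38424 + 125246) - 1*(-37814/431321) = 1/86822 + 37814/431321 = 3283518429/37448151862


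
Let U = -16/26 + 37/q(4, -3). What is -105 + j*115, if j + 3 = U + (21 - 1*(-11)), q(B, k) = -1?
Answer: -14245/13 ≈ -1095.8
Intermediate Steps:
U = -489/13 (U = -16/26 + 37/(-1) = -16*1/26 + 37*(-1) = -8/13 - 37 = -489/13 ≈ -37.615)
j = -112/13 (j = -3 + (-489/13 + (21 - 1*(-11))) = -3 + (-489/13 + (21 + 11)) = -3 + (-489/13 + 32) = -3 - 73/13 = -112/13 ≈ -8.6154)
-105 + j*115 = -105 - 112/13*115 = -105 - 12880/13 = -14245/13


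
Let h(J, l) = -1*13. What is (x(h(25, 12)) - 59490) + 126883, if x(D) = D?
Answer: 67380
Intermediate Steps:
h(J, l) = -13
(x(h(25, 12)) - 59490) + 126883 = (-13 - 59490) + 126883 = -59503 + 126883 = 67380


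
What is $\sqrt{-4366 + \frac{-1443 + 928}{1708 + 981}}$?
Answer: $\frac{3 i \sqrt{3507856969}}{2689} \approx 66.077 i$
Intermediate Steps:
$\sqrt{-4366 + \frac{-1443 + 928}{1708 + 981}} = \sqrt{-4366 - \frac{515}{2689}} = \sqrt{- \frac{11740689}{2689}} = \frac{3 i \sqrt{3507856969}}{2689}$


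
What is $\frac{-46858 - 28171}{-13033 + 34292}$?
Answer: $- \frac{75029}{21259} \approx -3.5293$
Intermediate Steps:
$\frac{-46858 - 28171}{-13033 + 34292} = - \frac{75029}{21259}$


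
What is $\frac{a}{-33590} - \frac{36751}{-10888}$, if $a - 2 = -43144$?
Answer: $\frac{852098093}{182863960} \approx 4.6597$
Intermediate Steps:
$a = -43142$ ($a = 2 - 43144 = -43142$)
$\frac{a}{-33590} - \frac{36751}{-10888} = - \frac{43142}{-33590} - \frac{36751}{-10888} = \left(-43142\right) \left(- \frac{1}{33590}\right) - - \frac{36751}{10888} = \frac{21571}{16795} + \frac{36751}{10888} = \frac{852098093}{182863960}$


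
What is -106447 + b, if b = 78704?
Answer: -27743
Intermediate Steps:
-106447 + b = -106447 + 78704 = -27743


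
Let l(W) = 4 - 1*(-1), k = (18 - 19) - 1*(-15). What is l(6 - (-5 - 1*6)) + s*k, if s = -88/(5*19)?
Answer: -757/95 ≈ -7.9684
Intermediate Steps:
k = 14 (k = -1 + 15 = 14)
l(W) = 5 (l(W) = 4 + 1 = 5)
s = -88/95 ≈ -0.92632
l(6 - (-5 - 1*6)) + s*k = 5 - 88/95*14 = 5 - 1232/95 = -757/95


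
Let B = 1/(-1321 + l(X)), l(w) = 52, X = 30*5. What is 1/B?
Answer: -1269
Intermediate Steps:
X = 150
B = -1/1269 (B = 1/(-1321 + 52) = 1/(-1269) = -1/1269 ≈ -0.00078802)
1/B = 1/(-1/1269) = -1269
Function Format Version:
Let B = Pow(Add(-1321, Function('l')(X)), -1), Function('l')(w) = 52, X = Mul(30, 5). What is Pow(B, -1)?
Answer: -1269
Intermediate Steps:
X = 150
B = Rational(-1, 1269) (B = Pow(Add(-1321, 52), -1) = Pow(-1269, -1) = Rational(-1, 1269) ≈ -0.00078802)
Pow(B, -1) = Pow(Rational(-1, 1269), -1) = -1269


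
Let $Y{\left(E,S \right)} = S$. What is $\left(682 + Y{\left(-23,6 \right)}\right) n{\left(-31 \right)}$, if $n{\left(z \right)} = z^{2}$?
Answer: $661168$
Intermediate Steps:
$\left(682 + Y{\left(-23,6 \right)}\right) n{\left(-31 \right)} = \left(682 + 6\right) \left(-31\right)^{2} = 688 \cdot 961 = 661168$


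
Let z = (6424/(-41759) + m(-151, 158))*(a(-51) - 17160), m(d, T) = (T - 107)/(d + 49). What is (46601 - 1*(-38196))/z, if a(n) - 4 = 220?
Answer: 3541037923/462412076 ≈ 7.6578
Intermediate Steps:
m(d, T) = (-107 + T)/(49 + d)
a(n) = 224 (a(n) = 4 + 220 = 224)
z = 462412076/41759 (z = (6424/(-41759) + (-107 + 158)/(49 - 151))*(224 - 17160) = (6424*(-1/41759) + 51/(-102))*(-16936) = (-6424/41759 - 1/102*51)*(-16936) = (-6424/41759 - ½)*(-16936) = -54607/83518*(-16936) = 462412076/41759 ≈ 11073.)
(46601 - 1*(-38196))/z = (46601 - 1*(-38196))/(462412076/41759) = (46601 + 38196)*(41759/462412076) = 84797*(41759/462412076) = 3541037923/462412076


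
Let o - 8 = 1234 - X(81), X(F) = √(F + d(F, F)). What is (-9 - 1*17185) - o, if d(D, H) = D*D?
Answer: -18436 + 9*√82 ≈ -18355.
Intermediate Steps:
d(D, H) = D²
X(F) = √(F + F²)
o = 1242 - 9*√82 (o = 8 + (1234 - √(81*(1 + 81))) = 8 + (1234 - √(81*82)) = 8 + (1234 - √6642) = 8 + (1234 - 9*√82) = 1242 - 9*√82 ≈ 1160.5)
(-9 - 1*17185) - o = (-9 - 1*17185) - (1242 - 9*√82) = (-9 - 17185) + (-1242 + 9*√82) = -17194 + (-1242 + 9*√82) = -18436 + 9*√82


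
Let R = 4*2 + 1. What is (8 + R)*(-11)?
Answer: -187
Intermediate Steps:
R = 9 (R = 8 + 1 = 9)
(8 + R)*(-11) = (8 + 9)*(-11) = 17*(-11) = -187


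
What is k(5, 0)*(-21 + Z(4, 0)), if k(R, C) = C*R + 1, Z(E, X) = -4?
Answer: -25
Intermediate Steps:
k(R, C) = 1 + C*R
k(5, 0)*(-21 + Z(4, 0)) = (1 + 0*5)*(-21 - 4) = (1 + 0)*(-25) = 1*(-25) = -25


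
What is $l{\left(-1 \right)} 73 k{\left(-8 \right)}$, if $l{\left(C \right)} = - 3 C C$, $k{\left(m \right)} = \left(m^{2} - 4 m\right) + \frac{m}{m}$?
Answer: $-21243$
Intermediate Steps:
$k{\left(m \right)} = 1 + m^{2} - 4 m$ ($k{\left(m \right)} = \left(m^{2} - 4 m\right) + 1 = 1 + m^{2} - 4 m$)
$l{\left(C \right)} = - 3 C^{2}$
$l{\left(-1 \right)} 73 k{\left(-8 \right)} = - 3 \left(-1\right)^{2} \cdot 73 \left(1 + \left(-8\right)^{2} - -32\right) = \left(-3\right) 1 \cdot 73 \left(1 + 64 + 32\right) = \left(-3\right) 73 \cdot 97 = \left(-219\right) 97 = -21243$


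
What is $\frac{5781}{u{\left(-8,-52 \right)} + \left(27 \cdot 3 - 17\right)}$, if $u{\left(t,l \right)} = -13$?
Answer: $\frac{1927}{17} \approx 113.35$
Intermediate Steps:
$\frac{5781}{u{\left(-8,-52 \right)} + \left(27 \cdot 3 - 17\right)} = \frac{5781}{-13 + \left(27 \cdot 3 - 17\right)} = \frac{5781}{-13 + \left(81 - 17\right)} = \frac{5781}{-13 + 64} = \frac{5781}{51} = 5781 \cdot \frac{1}{51} = \frac{1927}{17}$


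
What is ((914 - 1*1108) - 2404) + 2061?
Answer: -537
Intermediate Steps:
((914 - 1*1108) - 2404) + 2061 = ((914 - 1108) - 2404) + 2061 = (-194 - 2404) + 2061 = -2598 + 2061 = -537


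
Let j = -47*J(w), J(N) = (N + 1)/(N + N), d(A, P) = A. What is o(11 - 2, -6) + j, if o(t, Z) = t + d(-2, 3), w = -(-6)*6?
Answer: -1235/72 ≈ -17.153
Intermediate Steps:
w = 36 (w = -2*(-18) = 36)
J(N) = (1 + N)/(2*N) (J(N) = (1 + N)/((2*N)) = (1 + N)*(1/(2*N)) = (1 + N)/(2*N))
o(t, Z) = -2 + t (o(t, Z) = t - 2 = -2 + t)
j = -1739/72 (j = -47*(1 + 36)/(2*36) = -47*37/(2*36) = -47*37/72 = -1739/72 ≈ -24.153)
o(11 - 2, -6) + j = (-2 + (11 - 2)) - 1739/72 = (-2 + 9) - 1739/72 = 7 - 1739/72 = -1235/72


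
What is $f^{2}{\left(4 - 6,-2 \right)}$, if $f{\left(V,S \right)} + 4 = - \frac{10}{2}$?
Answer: $81$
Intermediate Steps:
$f{\left(V,S \right)} = -9$ ($f{\left(V,S \right)} = -4 - \frac{10}{2} = -4 - 5 = -9$)
$f^{2}{\left(4 - 6,-2 \right)} = \left(-9\right)^{2} = 81$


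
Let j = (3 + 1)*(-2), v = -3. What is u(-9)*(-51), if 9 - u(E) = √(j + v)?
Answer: -459 + 51*I*√11 ≈ -459.0 + 169.15*I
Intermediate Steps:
j = -8 (j = 4*(-2) = -8)
u(E) = 9 - I*√11 (u(E) = 9 - √(-8 - 3) = 9 - √(-11) = 9 - I*√11)
u(-9)*(-51) = (9 - I*√11)*(-51) = -459 + 51*I*√11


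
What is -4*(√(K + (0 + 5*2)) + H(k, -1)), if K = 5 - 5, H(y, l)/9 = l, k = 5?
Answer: 36 - 4*√10 ≈ 23.351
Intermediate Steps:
H(y, l) = 9*l
K = 0
-4*(√(K + (0 + 5*2)) + H(k, -1)) = -4*(√(0 + (0 + 5*2)) + 9*(-1)) = -4*(√(0 + (0 + 10)) - 9) = -4*(√(0 + 10) - 9) = -4*(√10 - 9) = -4*(-9 + √10) = 36 - 4*√10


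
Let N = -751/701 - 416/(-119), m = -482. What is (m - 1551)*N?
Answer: -411168151/83419 ≈ -4929.0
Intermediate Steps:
N = 202247/83419 (N = -751*1/701 - 416*(-1/119) = -751/701 + 416/119 = 202247/83419 ≈ 2.4245)
(m - 1551)*N = (-482 - 1551)*(202247/83419) = -2033*202247/83419 = -411168151/83419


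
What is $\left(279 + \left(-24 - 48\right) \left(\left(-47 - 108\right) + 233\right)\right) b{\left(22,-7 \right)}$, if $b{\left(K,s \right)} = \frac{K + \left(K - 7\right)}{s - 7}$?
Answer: $\frac{197469}{14} \approx 14105.0$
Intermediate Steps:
$b{\left(K,s \right)} = \frac{-7 + 2 K}{-7 + s}$ ($b{\left(K,s \right)} = \frac{K + \left(-7 + K\right)}{-7 + s} = \frac{-7 + 2 K}{-7 + s}$)
$\left(279 + \left(-24 - 48\right) \left(\left(-47 - 108\right) + 233\right)\right) b{\left(22,-7 \right)} = \left(279 + \left(-24 - 48\right) \left(\left(-47 - 108\right) + 233\right)\right) \frac{-7 + 2 \cdot 22}{-7 - 7} = \left(279 - 72 \left(-155 + 233\right)\right) \frac{-7 + 44}{-14} = \left(279 - 5616\right) \left(\left(- \frac{1}{14}\right) 37\right) = \left(279 - 5616\right) \left(- \frac{37}{14}\right) = \left(-5337\right) \left(- \frac{37}{14}\right) = \frac{197469}{14}$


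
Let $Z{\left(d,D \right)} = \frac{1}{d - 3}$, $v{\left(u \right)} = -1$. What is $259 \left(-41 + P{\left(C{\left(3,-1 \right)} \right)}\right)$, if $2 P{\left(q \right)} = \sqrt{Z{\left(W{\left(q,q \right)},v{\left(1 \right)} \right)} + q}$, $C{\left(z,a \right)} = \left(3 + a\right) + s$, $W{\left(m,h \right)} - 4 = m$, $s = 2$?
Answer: $-10619 + \frac{259 \sqrt{105}}{10} \approx -10354.0$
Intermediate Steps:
$W{\left(m,h \right)} = 4 + m$
$Z{\left(d,D \right)} = \frac{1}{-3 + d}$
$C{\left(z,a \right)} = 5 + a$ ($C{\left(z,a \right)} = \left(3 + a\right) + 2 = 5 + a$)
$P{\left(q \right)} = \frac{\sqrt{q + \frac{1}{1 + q}}}{2}$ ($P{\left(q \right)} = \frac{\sqrt{\frac{1}{-3 + \left(4 + q\right)} + q}}{2} = \frac{\sqrt{\frac{1}{1 + q} + q}}{2} = \frac{\sqrt{q + \frac{1}{1 + q}}}{2}$)
$259 \left(-41 + P{\left(C{\left(3,-1 \right)} \right)}\right) = 259 \left(-41 + \frac{\sqrt{\frac{1 + \left(5 - 1\right) \left(1 + \left(5 - 1\right)\right)}{1 + \left(5 - 1\right)}}}{2}\right) = 259 \left(-41 + \frac{\sqrt{\frac{1 + 4 \left(1 + 4\right)}{1 + 4}}}{2}\right) = 259 \left(-41 + \frac{\sqrt{\frac{1 + 4 \cdot 5}{5}}}{2}\right) = 259 \left(-41 + \frac{\sqrt{\frac{1 + 20}{5}}}{2}\right) = 259 \left(-41 + \frac{\sqrt{\frac{1}{5} \cdot 21}}{2}\right) = 259 \left(-41 + \frac{\sqrt{\frac{21}{5}}}{2}\right) = 259 \left(-41 + \frac{\frac{1}{5} \sqrt{105}}{2}\right) = 259 \left(-41 + \frac{\sqrt{105}}{10}\right) = -10619 + \frac{259 \sqrt{105}}{10}$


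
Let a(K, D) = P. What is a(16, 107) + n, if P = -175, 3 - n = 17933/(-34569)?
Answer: -5927935/34569 ≈ -171.48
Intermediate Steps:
n = 121640/34569 (n = 3 - 17933/(-34569) = 3 - 17933*(-1)/34569 = 3 - 1*(-17933/34569) = 3 + 17933/34569 = 121640/34569 ≈ 3.5188)
a(K, D) = -175
a(16, 107) + n = -175 + 121640/34569 = -5927935/34569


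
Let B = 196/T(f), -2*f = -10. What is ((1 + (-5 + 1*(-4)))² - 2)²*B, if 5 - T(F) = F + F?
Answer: -753424/5 ≈ -1.5068e+5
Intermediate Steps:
f = 5 (f = -½*(-10) = 5)
T(F) = 5 - 2*F (T(F) = 5 - (F + F) = 5 - 2*F)
B = -196/5 (B = 196/(5 - 2*5) = 196/(5 - 10) = 196/(-5) = 196*(-⅕) = -196/5 ≈ -39.200)
((1 + (-5 + 1*(-4)))² - 2)²*B = ((1 + (-5 + 1*(-4)))² - 2)²*(-196/5) = ((1 + (-5 - 4))² - 2)²*(-196/5) = ((1 - 9)² - 2)²*(-196/5) = ((-8)² - 2)²*(-196/5) = (64 - 2)²*(-196/5) = 62²*(-196/5) = 3844*(-196/5) = -753424/5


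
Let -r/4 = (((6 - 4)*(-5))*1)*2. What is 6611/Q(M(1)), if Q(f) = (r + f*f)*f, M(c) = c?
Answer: 6611/81 ≈ 81.617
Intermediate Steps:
r = 80 (r = -4*((6 - 4)*(-5))*1*2 = -4*(2*(-5))*1*2 = -4*(-10*1)*2 = -(-40)*2 = -4*(-20) = 80)
Q(f) = f*(80 + f**2) (Q(f) = (80 + f*f)*f = (80 + f**2)*f = f*(80 + f**2))
6611/Q(M(1)) = 6611/((1*(80 + 1**2))) = 6611/((1*(80 + 1))) = 6611/((1*81)) = 6611/81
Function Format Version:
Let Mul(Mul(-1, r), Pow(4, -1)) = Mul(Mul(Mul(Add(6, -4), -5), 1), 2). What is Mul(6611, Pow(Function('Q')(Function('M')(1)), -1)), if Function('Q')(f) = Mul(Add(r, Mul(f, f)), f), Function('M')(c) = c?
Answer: Rational(6611, 81) ≈ 81.617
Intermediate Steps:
r = 80 (r = Mul(-4, Mul(Mul(Mul(Add(6, -4), -5), 1), 2)) = Mul(-4, Mul(Mul(Mul(2, -5), 1), 2)) = Mul(-4, Mul(Mul(-10, 1), 2)) = Mul(-4, Mul(-10, 2)) = Mul(-4, -20) = 80)
Function('Q')(f) = Mul(f, Add(80, Pow(f, 2))) (Function('Q')(f) = Mul(Add(80, Mul(f, f)), f) = Mul(Add(80, Pow(f, 2)), f) = Mul(f, Add(80, Pow(f, 2))))
Mul(6611, Pow(Function('Q')(Function('M')(1)), -1)) = Mul(6611, Pow(Mul(1, Add(80, Pow(1, 2))), -1)) = Mul(6611, Pow(Mul(1, Add(80, 1)), -1)) = Mul(6611, Pow(Mul(1, 81), -1)) = Mul(6611, Pow(81, -1)) = Mul(6611, Rational(1, 81)) = Rational(6611, 81)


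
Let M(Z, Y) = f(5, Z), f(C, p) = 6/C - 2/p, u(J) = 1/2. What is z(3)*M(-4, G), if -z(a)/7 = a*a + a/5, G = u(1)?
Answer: -2856/25 ≈ -114.24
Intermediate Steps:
u(J) = ½
G = ½ ≈ 0.50000
f(C, p) = -2/p + 6/C
M(Z, Y) = 6/5 - 2/Z (M(Z, Y) = -2/Z + 6/5 = 6/5 - 2/Z)
z(a) = -7*a² - 7*a/5 (z(a) = -7*(a*a + a/5) = -7*(a² + a*(⅕)) = -7*(a² + a/5) = -7*a² - 7*a/5)
z(3)*M(-4, G) = (-7/5*3*(1 + 5*3))*(6/5 - 2/(-4)) = (-7/5*3*(1 + 15))*(6/5 - 2*(-¼)) = (-7/5*3*16)*(6/5 + ½) = -336/5*17/10 = -2856/25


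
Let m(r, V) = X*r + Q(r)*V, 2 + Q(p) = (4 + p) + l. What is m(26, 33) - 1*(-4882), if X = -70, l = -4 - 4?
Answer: 3722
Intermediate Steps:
l = -8
Q(p) = -6 + p (Q(p) = -2 + ((4 + p) - 8) = -2 + (-4 + p) = -6 + p)
m(r, V) = -70*r + V*(-6 + r) (m(r, V) = -70*r + (-6 + r)*V = -70*r + V*(-6 + r))
m(26, 33) - 1*(-4882) = (-70*26 + 33*(-6 + 26)) - 1*(-4882) = (-1820 + 33*20) + 4882 = (-1820 + 660) + 4882 = -1160 + 4882 = 3722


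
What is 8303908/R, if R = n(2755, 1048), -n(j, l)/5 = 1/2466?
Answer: -20477437128/5 ≈ -4.0955e+9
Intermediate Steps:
n(j, l) = -5/2466
R = -5/2466 ≈ -0.0020276
8303908/R = 8303908/(-5/2466) = 8303908*(-2466/5) = -20477437128/5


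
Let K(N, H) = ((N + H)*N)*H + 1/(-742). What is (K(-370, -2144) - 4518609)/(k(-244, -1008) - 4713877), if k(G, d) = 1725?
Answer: 1483127800519/3496416784 ≈ 424.19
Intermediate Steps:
K(N, H) = -1/742 + H*N*(H + N) (K(N, H) = ((H + N)*N)*H - 1/742 = (N*(H + N))*H - 1/742 = H*N*(H + N) - 1/742 = -1/742 + H*N*(H + N))
(K(-370, -2144) - 4518609)/(k(-244, -1008) - 4713877) = ((-1/742 - 2144*(-370)² - 370*(-2144)²) - 4518609)/(1725 - 4713877) = ((-1/742 - 2144*136900 - 370*4596736) - 4518609)/(-4712152) = ((-1/742 - 293513600 - 1700792320) - 4518609)*(-1/4712152) = (-1479774992641/742 - 4518609)*(-1/4712152) = -1483127800519/742*(-1/4712152) = 1483127800519/3496416784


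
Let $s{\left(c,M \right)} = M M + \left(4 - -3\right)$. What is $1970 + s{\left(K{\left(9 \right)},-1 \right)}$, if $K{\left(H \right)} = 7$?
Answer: $1978$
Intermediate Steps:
$s{\left(c,M \right)} = 7 + M^{2}$ ($s{\left(c,M \right)} = M^{2} + \left(4 + 3\right) = M^{2} + 7 = 7 + M^{2}$)
$1970 + s{\left(K{\left(9 \right)},-1 \right)} = 1970 + \left(7 + \left(-1\right)^{2}\right) = 1970 + \left(7 + 1\right) = 1970 + 8 = 1978$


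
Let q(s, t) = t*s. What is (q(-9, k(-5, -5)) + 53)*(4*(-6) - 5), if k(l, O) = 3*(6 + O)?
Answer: -754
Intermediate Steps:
k(l, O) = 18 + 3*O
q(s, t) = s*t
(q(-9, k(-5, -5)) + 53)*(4*(-6) - 5) = (-9*(18 + 3*(-5)) + 53)*(4*(-6) - 5) = (-9*(18 - 15) + 53)*(-24 - 5) = (-9*3 + 53)*(-29) = (-27 + 53)*(-29) = 26*(-29) = -754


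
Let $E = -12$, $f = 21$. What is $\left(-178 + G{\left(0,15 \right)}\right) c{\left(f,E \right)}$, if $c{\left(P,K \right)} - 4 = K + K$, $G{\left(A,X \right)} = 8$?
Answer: $3400$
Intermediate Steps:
$c{\left(P,K \right)} = 4 + 2 K$ ($c{\left(P,K \right)} = 4 + \left(K + K\right) = 4 + 2 K$)
$\left(-178 + G{\left(0,15 \right)}\right) c{\left(f,E \right)} = \left(-178 + 8\right) \left(4 + 2 \left(-12\right)\right) = - 170 \left(4 - 24\right) = \left(-170\right) \left(-20\right) = 3400$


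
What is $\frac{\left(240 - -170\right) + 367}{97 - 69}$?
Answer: $\frac{111}{4} \approx 27.75$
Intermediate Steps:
$\frac{\left(240 - -170\right) + 367}{97 - 69} = \frac{\left(240 + 170\right) + 367}{28} = \left(410 + 367\right) \frac{1}{28} = 777 \cdot \frac{1}{28} = \frac{111}{4}$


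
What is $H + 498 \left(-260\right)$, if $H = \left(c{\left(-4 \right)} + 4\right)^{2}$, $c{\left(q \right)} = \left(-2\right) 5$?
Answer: $-129444$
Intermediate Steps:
$c{\left(q \right)} = -10$
$H = 36$ ($H = \left(-10 + 4\right)^{2} = \left(-6\right)^{2} = 36$)
$H + 498 \left(-260\right) = 36 + 498 \left(-260\right) = 36 - 129480 = -129444$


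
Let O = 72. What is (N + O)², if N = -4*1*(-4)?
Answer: 7744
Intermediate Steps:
N = 16 (N = -4*(-4) = 16)
(N + O)² = (16 + 72)² = 88² = 7744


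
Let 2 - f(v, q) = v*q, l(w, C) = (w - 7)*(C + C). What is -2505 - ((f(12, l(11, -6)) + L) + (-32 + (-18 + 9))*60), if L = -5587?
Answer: 4964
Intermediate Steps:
l(w, C) = 2*C*(-7 + w) (l(w, C) = (-7 + w)*(2*C) = 2*C*(-7 + w))
f(v, q) = 2 - q*v (f(v, q) = 2 - v*q = 2 - q*v)
-2505 - ((f(12, l(11, -6)) + L) + (-32 + (-18 + 9))*60) = -2505 - (((2 - 1*2*(-6)*(-7 + 11)*12) - 5587) + (-32 + (-18 + 9))*60) = -2505 - (((2 - 1*2*(-6)*4*12) - 5587) + (-32 - 9)*60) = -2505 - (((2 - 1*(-48)*12) - 5587) - 41*60) = -2505 - (((2 + 576) - 5587) - 2460) = -2505 - ((578 - 5587) - 2460) = -2505 - (-5009 - 2460) = -2505 - 1*(-7469) = -2505 + 7469 = 4964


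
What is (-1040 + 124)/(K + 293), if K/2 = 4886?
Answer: -916/10065 ≈ -0.091008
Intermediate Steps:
K = 9772 (K = 2*4886 = 9772)
(-1040 + 124)/(K + 293) = (-1040 + 124)/(9772 + 293) = -916/10065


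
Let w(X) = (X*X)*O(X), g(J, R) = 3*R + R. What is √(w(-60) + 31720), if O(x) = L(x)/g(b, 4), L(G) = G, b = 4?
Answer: 2*√4555 ≈ 134.98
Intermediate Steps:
g(J, R) = 4*R
O(x) = x/16 (O(x) = x/((4*4)) = x/16)
w(X) = X³/16 (w(X) = (X*X)*(X/16) = X²*(X/16) = X³/16)
√(w(-60) + 31720) = √((1/16)*(-60)³ + 31720) = √((1/16)*(-216000) + 31720) = √(-13500 + 31720) = √18220 = 2*√4555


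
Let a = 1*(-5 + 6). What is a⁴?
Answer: 1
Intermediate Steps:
a = 1 (a = 1*1 = 1)
a⁴ = 1⁴ = 1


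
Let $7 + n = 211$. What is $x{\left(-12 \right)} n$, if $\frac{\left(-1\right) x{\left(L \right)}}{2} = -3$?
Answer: $1224$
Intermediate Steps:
$n = 204$ ($n = -7 + 211 = 204$)
$x{\left(L \right)} = 6$ ($x{\left(L \right)} = \left(-2\right) \left(-3\right) = 6$)
$x{\left(-12 \right)} n = 6 \cdot 204 = 1224$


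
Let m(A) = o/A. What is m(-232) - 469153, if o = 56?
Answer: -13605444/29 ≈ -4.6915e+5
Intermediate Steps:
m(A) = 56/A
m(-232) - 469153 = 56/(-232) - 469153 = 56*(-1/232) - 469153 = -7/29 - 469153 = -13605444/29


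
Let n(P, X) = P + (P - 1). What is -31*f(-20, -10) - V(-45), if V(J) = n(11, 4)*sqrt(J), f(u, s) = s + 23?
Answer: -403 - 63*I*sqrt(5) ≈ -403.0 - 140.87*I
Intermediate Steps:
n(P, X) = -1 + 2*P (n(P, X) = P + (-1 + P) = -1 + 2*P)
f(u, s) = 23 + s
V(J) = 21*sqrt(J) (V(J) = (-1 + 2*11)*sqrt(J) = (-1 + 22)*sqrt(J) = 21*sqrt(J))
-31*f(-20, -10) - V(-45) = -31*(23 - 10) - 21*sqrt(-45) = -31*13 - 21*3*I*sqrt(5) = -403 - 63*I*sqrt(5)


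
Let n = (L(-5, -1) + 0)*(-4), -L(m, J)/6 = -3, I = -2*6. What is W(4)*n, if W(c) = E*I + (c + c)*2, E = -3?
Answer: -3744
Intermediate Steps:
I = -12
L(m, J) = 18 (L(m, J) = -6*(-3) = 18)
W(c) = 36 + 4*c (W(c) = -3*(-12) + (c + c)*2 = 36 + (2*c)*2 = 36 + 4*c)
n = -72 (n = (18 + 0)*(-4) = 18*(-4) = -72)
W(4)*n = (36 + 4*4)*(-72) = (36 + 16)*(-72) = 52*(-72) = -3744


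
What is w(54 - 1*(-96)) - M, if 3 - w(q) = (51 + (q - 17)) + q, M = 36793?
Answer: -37124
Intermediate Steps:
w(q) = -31 - 2*q (w(q) = 3 - ((51 + (q - 17)) + q) = 3 - ((51 + (-17 + q)) + q) = 3 - ((34 + q) + q) = 3 - (34 + 2*q) = 3 + (-34 - 2*q) = -31 - 2*q)
w(54 - 1*(-96)) - M = (-31 - 2*(54 - 1*(-96))) - 1*36793 = (-31 - 2*(54 + 96)) - 36793 = (-31 - 2*150) - 36793 = (-31 - 300) - 36793 = -331 - 36793 = -37124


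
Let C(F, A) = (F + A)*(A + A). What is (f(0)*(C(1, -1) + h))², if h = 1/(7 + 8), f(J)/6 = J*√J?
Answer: 0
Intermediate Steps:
f(J) = 6*J^(3/2) (f(J) = 6*(J*√J) = 6*J^(3/2))
h = 1/15 ≈ 0.066667
C(F, A) = 2*A*(A + F) (C(F, A) = (A + F)*(2*A) = 2*A*(A + F))
(f(0)*(C(1, -1) + h))² = ((6*0^(3/2))*(2*(-1)*(-1 + 1) + 1/15))² = ((6*0)*(2*(-1)*0 + 1/15))² = (0*(0 + 1/15))² = (0*(1/15))² = 0² = 0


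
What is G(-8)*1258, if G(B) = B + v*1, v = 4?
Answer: -5032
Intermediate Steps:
G(B) = 4 + B (G(B) = B + 4*1 = B + 4 = 4 + B)
G(-8)*1258 = (4 - 8)*1258 = -4*1258 = -5032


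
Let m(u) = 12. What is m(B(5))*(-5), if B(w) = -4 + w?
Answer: -60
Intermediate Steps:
m(B(5))*(-5) = 12*(-5) = -60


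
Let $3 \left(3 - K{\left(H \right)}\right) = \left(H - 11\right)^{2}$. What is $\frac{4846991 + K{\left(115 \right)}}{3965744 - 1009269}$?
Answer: $\frac{14530166}{8869425} \approx 1.6382$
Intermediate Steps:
$K{\left(H \right)} = 3 - \frac{\left(-11 + H\right)^{2}}{3}$ ($K{\left(H \right)} = 3 - \frac{\left(H - 11\right)^{2}}{3} = 3 - \frac{\left(-11 + H\right)^{2}}{3}$)
$\frac{4846991 + K{\left(115 \right)}}{3965744 - 1009269} = \frac{4846991 + \left(3 - \frac{\left(-11 + 115\right)^{2}}{3}\right)}{3965744 - 1009269} = \frac{4846991 + \left(3 - \frac{104^{2}}{3}\right)}{2956475} = \left(4846991 + \left(3 - \frac{10816}{3}\right)\right) \frac{1}{2956475} = \left(4846991 - \frac{10807}{3}\right) \frac{1}{2956475} = \frac{14530166}{3} \cdot \frac{1}{2956475} = \frac{14530166}{8869425}$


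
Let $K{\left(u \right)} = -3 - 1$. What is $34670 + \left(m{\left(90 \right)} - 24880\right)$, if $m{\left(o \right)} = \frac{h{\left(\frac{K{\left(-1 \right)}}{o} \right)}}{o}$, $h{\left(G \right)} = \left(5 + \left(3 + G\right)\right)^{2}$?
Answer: $\frac{892177832}{91125} \approx 9790.7$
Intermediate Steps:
$K{\left(u \right)} = -4$
$h{\left(G \right)} = \left(8 + G\right)^{2}$
$m{\left(o \right)} = \frac{\left(8 - \frac{4}{o}\right)^{2}}{o}$
$34670 + \left(m{\left(90 \right)} - 24880\right) = 34670 - \left(24880 - \frac{16 \left(-1 + 2 \cdot 90\right)^{2}}{729000}\right) = 34670 - \left(24880 - \frac{2 \left(-1 + 180\right)^{2}}{91125}\right) = 34670 - \left(24880 - \frac{2 \cdot 179^{2}}{91125}\right) = 34670 - \left(24880 - \frac{64082}{91125}\right) = 34670 + \left(\frac{64082}{91125} - 24880\right) = 34670 - \frac{2267125918}{91125} = \frac{892177832}{91125}$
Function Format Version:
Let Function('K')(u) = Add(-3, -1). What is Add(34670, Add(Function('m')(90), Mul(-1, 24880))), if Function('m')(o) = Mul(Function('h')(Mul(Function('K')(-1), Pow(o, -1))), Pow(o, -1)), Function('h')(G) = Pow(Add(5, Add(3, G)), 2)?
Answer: Rational(892177832, 91125) ≈ 9790.7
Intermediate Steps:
Function('K')(u) = -4
Function('h')(G) = Pow(Add(8, G), 2)
Function('m')(o) = Mul(Pow(o, -1), Pow(Add(8, Mul(-4, Pow(o, -1))), 2)) (Function('m')(o) = Mul(Pow(Add(8, Mul(-4, Pow(o, -1))), 2), Pow(o, -1)) = Mul(Pow(o, -1), Pow(Add(8, Mul(-4, Pow(o, -1))), 2)))
Add(34670, Add(Function('m')(90), Mul(-1, 24880))) = Add(34670, Add(Mul(16, Pow(90, -3), Pow(Add(-1, Mul(2, 90)), 2)), Mul(-1, 24880))) = Add(34670, Add(Mul(16, Rational(1, 729000), Pow(Add(-1, 180), 2)), -24880)) = Add(34670, Add(Mul(16, Rational(1, 729000), Pow(179, 2)), -24880)) = Add(34670, Add(Mul(16, Rational(1, 729000), 32041), -24880)) = Add(34670, Add(Rational(64082, 91125), -24880)) = Add(34670, Rational(-2267125918, 91125)) = Rational(892177832, 91125)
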